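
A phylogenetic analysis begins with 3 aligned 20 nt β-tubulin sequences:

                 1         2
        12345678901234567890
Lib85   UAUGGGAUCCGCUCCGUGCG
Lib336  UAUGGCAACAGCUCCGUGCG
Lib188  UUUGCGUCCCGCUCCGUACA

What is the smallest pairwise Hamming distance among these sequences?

3

Pairwise Hamming distances:
  Lib85 vs Lib336: 3
  Lib85 vs Lib188: 6
  Lib336 vs Lib188: 8
The smallest is 3, between Lib85 and Lib336.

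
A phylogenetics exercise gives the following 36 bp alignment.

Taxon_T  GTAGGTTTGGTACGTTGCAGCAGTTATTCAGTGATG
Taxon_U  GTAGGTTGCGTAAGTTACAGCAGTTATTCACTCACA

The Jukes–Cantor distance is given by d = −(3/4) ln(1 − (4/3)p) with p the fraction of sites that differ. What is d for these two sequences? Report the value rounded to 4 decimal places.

Mismatches occur at site 8 (T/G), site 9 (G/C), site 13 (C/A), site 17 (G/A), site 31 (G/C), site 33 (G/C), site 35 (T/C), site 36 (G/A).
p = 8/36 = 0.222222.
d = −0.75 · ln(1 − (4/3)·0.222222) = −0.75 · ln(0.703704) = −0.75 · (-0.351397) = 0.2635.

0.2635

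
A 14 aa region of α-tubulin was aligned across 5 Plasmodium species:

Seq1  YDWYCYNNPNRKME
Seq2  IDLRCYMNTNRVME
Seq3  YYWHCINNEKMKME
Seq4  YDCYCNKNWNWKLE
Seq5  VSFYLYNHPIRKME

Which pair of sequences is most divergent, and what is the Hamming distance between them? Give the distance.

Pairwise Hamming distances:
  Seq1 vs Seq2: 6
  Seq1 vs Seq3: 6
  Seq1 vs Seq4: 6
  Seq1 vs Seq5: 6
  Seq2 vs Seq3: 10
  Seq2 vs Seq4: 9
  Seq2 vs Seq5: 10
  Seq3 vs Seq4: 9
  Seq3 vs Seq5: 10
  Seq4 vs Seq5: 11
The largest is 11, between Seq4 and Seq5.

11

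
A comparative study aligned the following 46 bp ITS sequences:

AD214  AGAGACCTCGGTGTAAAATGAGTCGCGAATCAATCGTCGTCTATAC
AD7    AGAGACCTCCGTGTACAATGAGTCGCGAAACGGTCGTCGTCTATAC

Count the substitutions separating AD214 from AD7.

5

Mismatches occur at site 10 (G↔C), site 16 (A↔C), site 30 (T↔A), site 32 (A↔G), site 33 (A↔G).
That gives 5 mismatches out of 46 aligned sites, so the Hamming distance is 5.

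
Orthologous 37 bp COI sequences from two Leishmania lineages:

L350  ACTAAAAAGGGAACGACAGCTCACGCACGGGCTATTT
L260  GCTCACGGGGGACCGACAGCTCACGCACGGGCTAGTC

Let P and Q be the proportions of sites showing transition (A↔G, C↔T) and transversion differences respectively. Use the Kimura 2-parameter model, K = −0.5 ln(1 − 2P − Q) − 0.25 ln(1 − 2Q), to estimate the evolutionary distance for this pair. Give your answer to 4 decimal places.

Mismatches occur at site 1 (A↔G, transition), site 4 (A↔C, transversion), site 6 (A↔C, transversion), site 7 (A↔G, transition), site 8 (A↔G, transition), site 13 (A↔C, transversion), site 35 (T↔G, transversion), site 37 (T↔C, transition).
Of the 8 differences, 4 transitions and 4 transversions over 37 sites: P = 4/37 = 0.108108, Q = 4/37 = 0.108108.
d = −0.5·ln(0.675676) − 0.25·ln(0.783784) = −0.5·(-0.392042) − 0.25·(-0.243622) = 0.2569.

0.2569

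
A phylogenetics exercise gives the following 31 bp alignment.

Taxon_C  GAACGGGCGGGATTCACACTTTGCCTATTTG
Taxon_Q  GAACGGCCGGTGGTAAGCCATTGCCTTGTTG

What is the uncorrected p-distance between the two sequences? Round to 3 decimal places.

0.323

The sequences differ at positions 7 (G/C), 11 (G/T), 12 (A/G), 13 (T/G), 15 (C/A), 17 (C/G), 18 (A/C), 20 (T/A), 27 (A/T), 28 (T/G).
There are 10 differences over 31 sites, so p = 10/31 = 0.323.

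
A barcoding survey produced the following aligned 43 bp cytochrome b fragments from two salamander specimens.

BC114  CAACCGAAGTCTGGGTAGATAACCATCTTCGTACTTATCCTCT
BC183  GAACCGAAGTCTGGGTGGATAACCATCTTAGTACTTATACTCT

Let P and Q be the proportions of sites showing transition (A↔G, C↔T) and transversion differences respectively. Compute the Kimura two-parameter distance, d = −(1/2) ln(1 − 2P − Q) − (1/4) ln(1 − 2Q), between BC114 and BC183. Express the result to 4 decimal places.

0.0994

Differing sites — 1:C/G (Tv); 17:A/G (Ti); 30:C/A (Tv); 39:C/A (Tv).
Of the 4 differences, 1 transition and 3 transversions over 43 sites: P = 1/43 = 0.023256, Q = 3/43 = 0.069767.
d = −0.5·ln(0.883721) − 0.25·ln(0.860466) = −0.5·(-0.123614) − 0.25·(-0.150281) = 0.0994.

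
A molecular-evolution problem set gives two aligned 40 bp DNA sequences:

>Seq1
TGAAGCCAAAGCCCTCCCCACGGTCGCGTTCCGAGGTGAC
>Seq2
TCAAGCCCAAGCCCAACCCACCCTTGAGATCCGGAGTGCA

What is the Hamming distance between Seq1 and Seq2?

13

The sequences differ at positions 2 (G/C), 8 (A/C), 15 (T/A), 16 (C/A), 22 (G/C), 23 (G/C), 25 (C/T), 27 (C/A), 29 (T/A), 34 (A/G), 35 (G/A), 39 (A/C), 40 (C/A).
That gives 13 mismatches out of 40 aligned sites, so the Hamming distance is 13.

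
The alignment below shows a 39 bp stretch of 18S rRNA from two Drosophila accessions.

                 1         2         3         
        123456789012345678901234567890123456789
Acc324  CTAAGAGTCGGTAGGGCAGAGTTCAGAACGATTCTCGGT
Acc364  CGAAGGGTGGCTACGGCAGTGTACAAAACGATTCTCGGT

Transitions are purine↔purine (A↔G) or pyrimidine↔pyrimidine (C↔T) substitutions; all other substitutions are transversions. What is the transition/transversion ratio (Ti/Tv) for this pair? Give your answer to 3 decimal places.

0.333

Differing sites — 2:T/G (Tv); 6:A/G (Ti); 9:C/G (Tv); 11:G/C (Tv); 14:G/C (Tv); 20:A/T (Tv); 23:T/A (Tv); 26:G/A (Ti).
Of the 8 differences, 2 transitions and 6 transversions, so Ti/Tv = 2/6 = 0.333.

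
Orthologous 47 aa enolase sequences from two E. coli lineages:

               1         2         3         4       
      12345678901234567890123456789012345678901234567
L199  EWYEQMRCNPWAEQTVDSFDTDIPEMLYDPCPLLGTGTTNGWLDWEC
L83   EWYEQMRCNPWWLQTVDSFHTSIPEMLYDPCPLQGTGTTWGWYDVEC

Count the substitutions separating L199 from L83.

8

Mismatches occur at site 12 (A↔W), site 13 (E↔L), site 20 (D↔H), site 22 (D↔S), site 34 (L↔Q), site 40 (N↔W), site 43 (L↔Y), site 45 (W↔V).
That gives 8 mismatches out of 47 aligned sites, so the Hamming distance is 8.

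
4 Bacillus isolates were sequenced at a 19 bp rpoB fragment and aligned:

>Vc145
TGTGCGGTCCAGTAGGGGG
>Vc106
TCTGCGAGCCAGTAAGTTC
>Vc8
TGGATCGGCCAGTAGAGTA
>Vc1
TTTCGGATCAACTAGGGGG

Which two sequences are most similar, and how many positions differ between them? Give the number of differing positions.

6

Pairwise Hamming distances:
  Vc145 vs Vc106: 7
  Vc145 vs Vc8: 8
  Vc145 vs Vc1: 6
  Vc106 vs Vc8: 10
  Vc106 vs Vc1: 10
  Vc8 vs Vc1: 12
The smallest is 6, between Vc145 and Vc1.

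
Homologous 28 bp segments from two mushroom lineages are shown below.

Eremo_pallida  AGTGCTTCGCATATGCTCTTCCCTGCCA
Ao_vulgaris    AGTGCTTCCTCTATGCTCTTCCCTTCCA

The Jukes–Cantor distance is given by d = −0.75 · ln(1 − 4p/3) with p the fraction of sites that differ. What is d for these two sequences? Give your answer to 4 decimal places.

The sequences differ at positions 9 (G/C), 10 (C/T), 11 (A/C), 25 (G/T).
p = 4/28 = 0.142857.
d = −0.75 · ln(1 − (4/3)·0.142857) = −0.75 · ln(0.809524) = −0.75 · (-0.211309) = 0.1585.

0.1585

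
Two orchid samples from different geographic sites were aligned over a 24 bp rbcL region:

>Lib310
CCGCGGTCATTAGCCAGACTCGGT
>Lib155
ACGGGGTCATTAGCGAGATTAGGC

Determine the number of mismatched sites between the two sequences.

6

Differing sites — 1:C/A; 4:C/G; 15:C/G; 19:C/T; 21:C/A; 24:T/C.
That gives 6 mismatches out of 24 aligned sites, so the Hamming distance is 6.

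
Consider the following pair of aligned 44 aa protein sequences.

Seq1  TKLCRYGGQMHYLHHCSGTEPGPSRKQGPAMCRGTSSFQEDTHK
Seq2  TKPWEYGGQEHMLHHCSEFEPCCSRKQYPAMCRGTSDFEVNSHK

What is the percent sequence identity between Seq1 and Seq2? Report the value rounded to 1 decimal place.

65.9%

Differing sites — 3:L/P; 4:C/W; 5:R/E; 10:M/E; 12:Y/M; 18:G/E; 19:T/F; 22:G/C; 23:P/C; 28:G/Y; 37:S/D; 39:Q/E; 40:E/V; 41:D/N; 42:T/S.
29 of the 44 sites match, so the percent identity is 29/44 × 100 = 65.9%.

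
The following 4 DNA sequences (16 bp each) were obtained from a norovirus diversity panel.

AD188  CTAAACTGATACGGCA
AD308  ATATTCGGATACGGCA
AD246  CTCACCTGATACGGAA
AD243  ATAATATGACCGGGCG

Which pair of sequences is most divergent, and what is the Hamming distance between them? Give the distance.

Pairwise Hamming distances:
  AD188 vs AD308: 4
  AD188 vs AD246: 3
  AD188 vs AD243: 7
  AD308 vs AD246: 6
  AD308 vs AD243: 7
  AD246 vs AD243: 9
The largest is 9, between AD246 and AD243.

9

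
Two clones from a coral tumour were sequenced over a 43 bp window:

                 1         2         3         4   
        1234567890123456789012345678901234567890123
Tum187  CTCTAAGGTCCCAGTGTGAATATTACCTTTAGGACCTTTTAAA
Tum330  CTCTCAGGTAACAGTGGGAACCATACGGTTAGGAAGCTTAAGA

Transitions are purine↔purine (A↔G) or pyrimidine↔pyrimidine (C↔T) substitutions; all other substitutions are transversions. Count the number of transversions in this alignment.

Differing sites — 5:A/C (Tv); 10:C/A (Tv); 11:C/A (Tv); 17:T/G (Tv); 21:T/C (Ti); 22:A/C (Tv); 23:T/A (Tv); 27:C/G (Tv); 28:T/G (Tv); 35:C/A (Tv); 36:C/G (Tv); 37:T/C (Ti); 40:T/A (Tv); 42:A/G (Ti).
Of the 14 differences, 3 transitions and 11 transversions, so the answer is 11.

11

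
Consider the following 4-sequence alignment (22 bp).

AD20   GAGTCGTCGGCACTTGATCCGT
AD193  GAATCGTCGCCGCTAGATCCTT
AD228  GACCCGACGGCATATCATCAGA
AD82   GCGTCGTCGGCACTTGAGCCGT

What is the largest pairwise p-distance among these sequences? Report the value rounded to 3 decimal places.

Pairwise Hamming distances:
  AD20 vs AD193: 5
  AD20 vs AD228: 8
  AD20 vs AD82: 2
  AD193 vs AD228: 12
  AD193 vs AD82: 7
  AD228 vs AD82: 10
The largest is 12 mismatches, between AD193 and AD228; p = 12/22 = 0.545.

0.545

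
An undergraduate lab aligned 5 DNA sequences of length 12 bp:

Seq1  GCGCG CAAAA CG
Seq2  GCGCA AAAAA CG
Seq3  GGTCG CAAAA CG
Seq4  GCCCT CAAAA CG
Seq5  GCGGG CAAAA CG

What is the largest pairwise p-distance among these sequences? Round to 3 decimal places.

0.333

Pairwise Hamming distances:
  Seq1 vs Seq2: 2
  Seq1 vs Seq3: 2
  Seq1 vs Seq4: 2
  Seq1 vs Seq5: 1
  Seq2 vs Seq3: 4
  Seq2 vs Seq4: 3
  Seq2 vs Seq5: 3
  Seq3 vs Seq4: 3
  Seq3 vs Seq5: 3
  Seq4 vs Seq5: 3
The largest is 4 mismatches, between Seq2 and Seq3; p = 4/12 = 0.333.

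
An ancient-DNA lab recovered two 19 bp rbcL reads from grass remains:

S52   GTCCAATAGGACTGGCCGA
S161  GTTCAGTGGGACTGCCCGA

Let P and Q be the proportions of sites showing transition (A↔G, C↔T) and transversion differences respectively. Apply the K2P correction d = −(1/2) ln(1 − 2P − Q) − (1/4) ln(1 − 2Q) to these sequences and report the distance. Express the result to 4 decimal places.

0.2576

Differing sites — 3:C/T (Ti); 6:A/G (Ti); 8:A/G (Ti); 15:G/C (Tv).
Of the 4 differences, 3 transitions and 1 transversion over 19 sites: P = 3/19 = 0.157895, Q = 1/19 = 0.052632.
d = −0.5·ln(0.631578) − 0.25·ln(0.894736) = −0.5·(-0.459534) − 0.25·(-0.111227) = 0.2576.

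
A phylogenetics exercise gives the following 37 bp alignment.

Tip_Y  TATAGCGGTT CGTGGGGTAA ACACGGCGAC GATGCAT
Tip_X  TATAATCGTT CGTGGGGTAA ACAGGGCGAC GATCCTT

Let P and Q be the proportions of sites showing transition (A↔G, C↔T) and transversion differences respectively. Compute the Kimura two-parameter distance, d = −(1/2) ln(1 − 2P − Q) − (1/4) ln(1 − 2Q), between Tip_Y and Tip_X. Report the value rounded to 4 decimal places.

The sequences differ at positions 5 (G/A, transition), 6 (C/T, transition), 7 (G/C, transversion), 24 (C/G, transversion), 34 (G/C, transversion), 36 (A/T, transversion).
Of the 6 differences, 2 transitions and 4 transversions over 37 sites: P = 2/37 = 0.054054, Q = 4/37 = 0.108108.
d = −0.5·ln(0.783784) − 0.25·ln(0.783784) = −0.5·(-0.243622) − 0.25·(-0.243622) = 0.1827.

0.1827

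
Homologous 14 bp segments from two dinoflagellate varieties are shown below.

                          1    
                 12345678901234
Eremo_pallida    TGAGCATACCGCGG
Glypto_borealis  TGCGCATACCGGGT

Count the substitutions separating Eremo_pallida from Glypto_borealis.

Differing sites — 3:A/C; 12:C/G; 14:G/T.
That gives 3 mismatches out of 14 aligned sites, so the Hamming distance is 3.

3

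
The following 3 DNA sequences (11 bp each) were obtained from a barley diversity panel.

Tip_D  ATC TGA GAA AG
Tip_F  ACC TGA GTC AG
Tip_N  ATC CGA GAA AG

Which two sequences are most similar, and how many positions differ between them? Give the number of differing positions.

Pairwise Hamming distances:
  Tip_D vs Tip_F: 3
  Tip_D vs Tip_N: 1
  Tip_F vs Tip_N: 4
The smallest is 1, between Tip_D and Tip_N.

1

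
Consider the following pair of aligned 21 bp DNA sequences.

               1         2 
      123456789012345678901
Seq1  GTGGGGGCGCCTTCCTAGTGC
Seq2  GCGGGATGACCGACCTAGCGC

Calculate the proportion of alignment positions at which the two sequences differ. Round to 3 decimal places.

0.381

Differing sites — 2:T/C; 6:G/A; 7:G/T; 8:C/G; 9:G/A; 12:T/G; 13:T/A; 19:T/C.
There are 8 differences over 21 sites, so p = 8/21 = 0.381.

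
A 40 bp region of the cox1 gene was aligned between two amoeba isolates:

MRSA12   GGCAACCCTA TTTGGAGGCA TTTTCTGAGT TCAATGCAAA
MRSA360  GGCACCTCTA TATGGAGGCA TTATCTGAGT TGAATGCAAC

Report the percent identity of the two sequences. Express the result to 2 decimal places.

Mismatches occur at site 5 (A→C), site 7 (C→T), site 12 (T→A), site 23 (T→A), site 32 (C→G), site 40 (A→C).
34 of the 40 sites match, so the percent identity is 34/40 × 100 = 85.00%.

85.00%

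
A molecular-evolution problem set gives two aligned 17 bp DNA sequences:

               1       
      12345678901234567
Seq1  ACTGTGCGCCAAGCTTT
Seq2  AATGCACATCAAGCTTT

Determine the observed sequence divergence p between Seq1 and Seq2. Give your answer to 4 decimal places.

0.2941

Differing sites — 2:C/A; 5:T/C; 6:G/A; 8:G/A; 9:C/T.
There are 5 differences over 17 sites, so p = 5/17 = 0.2941.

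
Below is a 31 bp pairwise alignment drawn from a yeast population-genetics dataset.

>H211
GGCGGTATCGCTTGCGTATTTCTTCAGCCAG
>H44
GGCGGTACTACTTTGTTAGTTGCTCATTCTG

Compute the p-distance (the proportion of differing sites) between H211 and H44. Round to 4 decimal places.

Mismatches occur at site 8 (T/C), site 9 (C/T), site 10 (G/A), site 14 (G/T), site 15 (C/G), site 16 (G/T), site 19 (T/G), site 22 (C/G), site 23 (T/C), site 27 (G/T), site 28 (C/T), site 30 (A/T).
There are 12 differences over 31 sites, so p = 12/31 = 0.3871.

0.3871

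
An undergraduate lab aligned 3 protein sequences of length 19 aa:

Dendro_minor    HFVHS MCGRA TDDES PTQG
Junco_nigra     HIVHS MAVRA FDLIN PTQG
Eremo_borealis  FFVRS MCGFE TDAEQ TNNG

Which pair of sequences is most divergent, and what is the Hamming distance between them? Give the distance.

14

Pairwise Hamming distances:
  Dendro_minor vs Junco_nigra: 7
  Dendro_minor vs Eremo_borealis: 9
  Junco_nigra vs Eremo_borealis: 14
The largest is 14, between Junco_nigra and Eremo_borealis.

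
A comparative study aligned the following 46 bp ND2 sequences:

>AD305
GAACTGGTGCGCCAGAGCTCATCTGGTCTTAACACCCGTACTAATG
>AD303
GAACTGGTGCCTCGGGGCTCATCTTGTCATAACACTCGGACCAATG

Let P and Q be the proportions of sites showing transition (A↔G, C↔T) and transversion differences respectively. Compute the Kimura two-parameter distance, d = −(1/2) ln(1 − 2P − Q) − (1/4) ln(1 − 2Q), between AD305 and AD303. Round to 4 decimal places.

The sequences differ at positions 11 (G/C, transversion), 12 (C/T, transition), 14 (A/G, transition), 16 (A/G, transition), 25 (G/T, transversion), 29 (T/A, transversion), 36 (C/T, transition), 39 (T/G, transversion), 42 (T/C, transition).
Of the 9 differences, 5 transitions and 4 transversions over 46 sites: P = 5/46 = 0.108696, Q = 4/46 = 0.086957.
d = −0.5·ln(0.695651) − 0.25·ln(0.826086) = −0.5·(-0.362907) − 0.25·(-0.191056) = 0.2292.

0.2292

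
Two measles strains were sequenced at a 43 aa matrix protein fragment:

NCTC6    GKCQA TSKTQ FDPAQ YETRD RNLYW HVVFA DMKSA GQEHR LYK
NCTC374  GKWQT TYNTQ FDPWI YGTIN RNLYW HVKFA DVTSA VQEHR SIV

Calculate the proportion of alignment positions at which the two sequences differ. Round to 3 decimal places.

0.372

The sequences differ at positions 3 (C/W), 5 (A/T), 7 (S/Y), 8 (K/N), 14 (A/W), 15 (Q/I), 17 (E/G), 19 (R/I), 20 (D/N), 28 (V/K), 32 (M/V), 33 (K/T), 36 (G/V), 41 (L/S), 42 (Y/I), 43 (K/V).
There are 16 differences over 43 sites, so p = 16/43 = 0.372.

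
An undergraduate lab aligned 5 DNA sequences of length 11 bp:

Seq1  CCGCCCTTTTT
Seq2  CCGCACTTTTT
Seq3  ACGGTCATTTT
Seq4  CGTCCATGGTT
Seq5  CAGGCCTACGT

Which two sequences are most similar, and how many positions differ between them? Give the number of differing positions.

Pairwise Hamming distances:
  Seq1 vs Seq2: 1
  Seq1 vs Seq3: 4
  Seq1 vs Seq4: 5
  Seq1 vs Seq5: 5
  Seq2 vs Seq3: 4
  Seq2 vs Seq4: 6
  Seq2 vs Seq5: 6
  Seq3 vs Seq4: 9
  Seq3 vs Seq5: 7
  Seq4 vs Seq5: 7
The smallest is 1, between Seq1 and Seq2.

1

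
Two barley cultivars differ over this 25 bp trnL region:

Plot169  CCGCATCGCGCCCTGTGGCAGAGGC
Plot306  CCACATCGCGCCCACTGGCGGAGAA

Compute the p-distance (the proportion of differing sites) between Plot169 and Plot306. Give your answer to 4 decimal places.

0.2400

The sequences differ at positions 3 (G/A), 14 (T/A), 15 (G/C), 20 (A/G), 24 (G/A), 25 (C/A).
There are 6 differences over 25 sites, so p = 6/25 = 0.2400.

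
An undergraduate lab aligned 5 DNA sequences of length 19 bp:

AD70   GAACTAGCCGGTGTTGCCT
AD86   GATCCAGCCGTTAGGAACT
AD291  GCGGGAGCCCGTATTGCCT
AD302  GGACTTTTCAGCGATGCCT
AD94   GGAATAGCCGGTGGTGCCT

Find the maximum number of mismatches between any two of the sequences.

Pairwise Hamming distances:
  AD70 vs AD86: 8
  AD70 vs AD291: 6
  AD70 vs AD302: 7
  AD70 vs AD94: 3
  AD86 vs AD291: 10
  AD86 vs AD302: 14
  AD86 vs AD94: 9
  AD291 vs AD302: 11
  AD291 vs AD94: 7
  AD302 vs AD94: 7
The largest is 14, between AD86 and AD302.

14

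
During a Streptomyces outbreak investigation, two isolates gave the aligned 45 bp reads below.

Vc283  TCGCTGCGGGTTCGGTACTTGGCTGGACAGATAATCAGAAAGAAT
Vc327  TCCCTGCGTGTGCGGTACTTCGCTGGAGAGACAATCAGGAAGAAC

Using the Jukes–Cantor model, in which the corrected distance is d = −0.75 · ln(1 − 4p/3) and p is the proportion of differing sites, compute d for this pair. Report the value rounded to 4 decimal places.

0.2029

The sequences differ at positions 3 (G/C), 9 (G/T), 12 (T/G), 21 (G/C), 28 (C/G), 32 (T/C), 39 (A/G), 45 (T/C).
p = 8/45 = 0.177778.
d = −0.75 · ln(1 − (4/3)·0.177778) = −0.75 · ln(0.762963) = −0.75 · (-0.270546) = 0.2029.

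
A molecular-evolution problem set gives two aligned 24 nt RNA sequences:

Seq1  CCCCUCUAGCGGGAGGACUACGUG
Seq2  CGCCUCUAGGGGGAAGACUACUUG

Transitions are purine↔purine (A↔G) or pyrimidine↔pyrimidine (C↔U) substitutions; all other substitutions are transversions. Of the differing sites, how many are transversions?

3

Mismatches occur at site 2 (C↔G, transversion), site 10 (C↔G, transversion), site 15 (G↔A, transition), site 22 (G↔U, transversion).
Of the 4 differences, 1 transition and 3 transversions, so the answer is 3.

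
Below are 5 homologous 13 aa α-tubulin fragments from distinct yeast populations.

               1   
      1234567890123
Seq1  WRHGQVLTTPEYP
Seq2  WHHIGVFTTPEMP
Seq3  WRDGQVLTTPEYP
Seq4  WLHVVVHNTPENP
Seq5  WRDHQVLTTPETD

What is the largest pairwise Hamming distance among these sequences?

8

Pairwise Hamming distances:
  Seq1 vs Seq2: 5
  Seq1 vs Seq3: 1
  Seq1 vs Seq4: 6
  Seq1 vs Seq5: 4
  Seq2 vs Seq3: 6
  Seq2 vs Seq4: 6
  Seq2 vs Seq5: 7
  Seq3 vs Seq4: 7
  Seq3 vs Seq5: 3
  Seq4 vs Seq5: 8
The largest is 8, between Seq4 and Seq5.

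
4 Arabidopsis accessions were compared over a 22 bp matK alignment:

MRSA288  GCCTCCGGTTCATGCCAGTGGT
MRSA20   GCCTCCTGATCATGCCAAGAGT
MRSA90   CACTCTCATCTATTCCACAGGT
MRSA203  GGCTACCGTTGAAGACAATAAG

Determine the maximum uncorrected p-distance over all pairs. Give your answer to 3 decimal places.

Pairwise Hamming distances:
  MRSA288 vs MRSA20: 5
  MRSA288 vs MRSA90: 10
  MRSA288 vs MRSA203: 10
  MRSA20 vs MRSA90: 12
  MRSA20 vs MRSA203: 10
  MRSA90 vs MRSA203: 15
The largest is 15 mismatches, between MRSA90 and MRSA203; p = 15/22 = 0.682.

0.682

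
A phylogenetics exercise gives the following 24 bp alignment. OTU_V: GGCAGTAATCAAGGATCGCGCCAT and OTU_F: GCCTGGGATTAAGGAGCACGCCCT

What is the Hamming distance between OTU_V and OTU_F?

Differing sites — 2:G/C; 4:A/T; 6:T/G; 7:A/G; 10:C/T; 16:T/G; 18:G/A; 23:A/C.
That gives 8 mismatches out of 24 aligned sites, so the Hamming distance is 8.

8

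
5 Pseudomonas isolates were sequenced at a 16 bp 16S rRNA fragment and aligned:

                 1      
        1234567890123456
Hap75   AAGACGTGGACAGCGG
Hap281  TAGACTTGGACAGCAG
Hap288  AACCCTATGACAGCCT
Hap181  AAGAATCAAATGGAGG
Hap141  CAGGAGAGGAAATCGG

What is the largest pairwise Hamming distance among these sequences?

11

Pairwise Hamming distances:
  Hap75 vs Hap281: 3
  Hap75 vs Hap288: 7
  Hap75 vs Hap181: 8
  Hap75 vs Hap141: 6
  Hap281 vs Hap288: 7
  Hap281 vs Hap181: 9
  Hap281 vs Hap141: 8
  Hap288 vs Hap181: 11
  Hap288 vs Hap141: 10
  Hap181 vs Hap141: 10
The largest is 11, between Hap288 and Hap181.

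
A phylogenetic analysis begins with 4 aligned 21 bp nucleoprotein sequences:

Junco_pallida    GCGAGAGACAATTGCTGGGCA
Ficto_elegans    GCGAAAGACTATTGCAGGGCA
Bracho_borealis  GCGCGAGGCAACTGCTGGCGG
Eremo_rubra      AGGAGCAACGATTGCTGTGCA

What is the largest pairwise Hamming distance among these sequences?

12

Pairwise Hamming distances:
  Junco_pallida vs Ficto_elegans: 3
  Junco_pallida vs Bracho_borealis: 6
  Junco_pallida vs Eremo_rubra: 6
  Ficto_elegans vs Bracho_borealis: 9
  Ficto_elegans vs Eremo_rubra: 8
  Bracho_borealis vs Eremo_rubra: 12
The largest is 12, between Bracho_borealis and Eremo_rubra.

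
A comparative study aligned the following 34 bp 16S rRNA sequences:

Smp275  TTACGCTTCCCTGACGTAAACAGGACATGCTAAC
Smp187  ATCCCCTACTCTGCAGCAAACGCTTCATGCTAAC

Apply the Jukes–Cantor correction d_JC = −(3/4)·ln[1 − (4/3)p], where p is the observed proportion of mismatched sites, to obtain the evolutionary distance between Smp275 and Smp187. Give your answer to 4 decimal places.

Mismatches occur at site 1 (T↔A), site 3 (A↔C), site 5 (G↔C), site 8 (T↔A), site 10 (C↔T), site 14 (A↔C), site 15 (C↔A), site 17 (T↔C), site 22 (A↔G), site 23 (G↔C), site 24 (G↔T), site 25 (A↔T).
p = 12/34 = 0.352941.
d = −0.75 · ln(1 − (4/3)·0.352941) = −0.75 · ln(0.529412) = −0.75 · (-0.635988) = 0.4770.

0.4770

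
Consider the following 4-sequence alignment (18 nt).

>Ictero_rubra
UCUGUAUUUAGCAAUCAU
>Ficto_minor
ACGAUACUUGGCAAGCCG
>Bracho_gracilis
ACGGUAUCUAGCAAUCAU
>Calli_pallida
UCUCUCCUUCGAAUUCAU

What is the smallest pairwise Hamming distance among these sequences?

Pairwise Hamming distances:
  Ictero_rubra vs Ficto_minor: 8
  Ictero_rubra vs Bracho_gracilis: 3
  Ictero_rubra vs Calli_pallida: 6
  Ficto_minor vs Bracho_gracilis: 7
  Ficto_minor vs Calli_pallida: 10
  Bracho_gracilis vs Calli_pallida: 9
The smallest is 3, between Ictero_rubra and Bracho_gracilis.

3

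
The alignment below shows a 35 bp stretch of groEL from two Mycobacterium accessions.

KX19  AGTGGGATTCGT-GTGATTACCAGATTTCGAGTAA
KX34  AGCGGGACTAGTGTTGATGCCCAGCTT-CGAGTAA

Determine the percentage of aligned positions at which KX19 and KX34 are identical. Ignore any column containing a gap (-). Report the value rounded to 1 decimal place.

78.8%

Excluding the 2 gap columns leaves 33 comparable sites.
Mismatches occur at site 3 (T↔C), site 8 (T↔C), site 10 (C↔A), site 14 (G↔T), site 19 (T↔G), site 20 (A↔C), site 25 (A↔C).
26 of the 33 comparable sites match, so the percent identity is 26/33 × 100 = 78.8%.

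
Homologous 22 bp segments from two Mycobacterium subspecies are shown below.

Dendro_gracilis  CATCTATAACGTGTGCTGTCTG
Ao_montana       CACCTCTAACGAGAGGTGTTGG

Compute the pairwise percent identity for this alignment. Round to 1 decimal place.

Differing sites — 3:T/C; 6:A/C; 12:T/A; 14:T/A; 16:C/G; 20:C/T; 21:T/G.
15 of the 22 sites match, so the percent identity is 15/22 × 100 = 68.2%.

68.2%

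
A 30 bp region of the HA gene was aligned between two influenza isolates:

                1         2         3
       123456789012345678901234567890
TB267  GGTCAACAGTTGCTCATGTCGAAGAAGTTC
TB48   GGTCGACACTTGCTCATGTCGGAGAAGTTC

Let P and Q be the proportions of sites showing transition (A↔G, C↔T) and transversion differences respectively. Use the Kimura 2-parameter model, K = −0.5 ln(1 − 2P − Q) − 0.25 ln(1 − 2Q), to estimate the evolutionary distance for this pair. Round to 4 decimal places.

0.1084

Differing sites — 5:A/G (Ti); 9:G/C (Tv); 22:A/G (Ti).
Of the 3 differences, 2 transitions and 1 transversion over 30 sites: P = 2/30 = 0.066667, Q = 1/30 = 0.033333.
d = −0.5·ln(0.833333) − 0.25·ln(0.933334) = −0.5·(-0.182322) − 0.25·(-0.068992) = 0.1084.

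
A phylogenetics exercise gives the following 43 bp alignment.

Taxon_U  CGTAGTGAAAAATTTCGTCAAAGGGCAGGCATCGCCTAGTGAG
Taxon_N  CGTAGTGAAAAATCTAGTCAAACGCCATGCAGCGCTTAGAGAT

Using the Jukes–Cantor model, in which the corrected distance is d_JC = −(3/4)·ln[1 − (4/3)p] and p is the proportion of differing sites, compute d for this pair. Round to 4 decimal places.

0.2454

Mismatches occur at site 14 (T→C), site 16 (C→A), site 23 (G→C), site 25 (G→C), site 28 (G→T), site 32 (T→G), site 36 (C→T), site 40 (T→A), site 43 (G→T).
p = 9/43 = 0.209302.
d = −0.75 · ln(1 − (4/3)·0.209302) = −0.75 · ln(0.720931) = −0.75 · (-0.327212) = 0.2454.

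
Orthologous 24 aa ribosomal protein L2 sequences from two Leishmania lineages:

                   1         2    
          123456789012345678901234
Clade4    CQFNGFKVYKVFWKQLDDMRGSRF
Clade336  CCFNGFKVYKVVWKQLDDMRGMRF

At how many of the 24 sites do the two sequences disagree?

3

Mismatches occur at site 2 (Q→C), site 12 (F→V), site 22 (S→M).
That gives 3 mismatches out of 24 aligned sites, so the Hamming distance is 3.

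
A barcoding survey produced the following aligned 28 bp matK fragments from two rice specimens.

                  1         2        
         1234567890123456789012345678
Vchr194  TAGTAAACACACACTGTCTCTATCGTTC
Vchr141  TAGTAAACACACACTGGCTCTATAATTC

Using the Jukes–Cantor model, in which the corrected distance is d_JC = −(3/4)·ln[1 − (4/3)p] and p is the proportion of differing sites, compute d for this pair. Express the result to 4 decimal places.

0.1156

Differing sites — 17:T/G; 24:C/A; 25:G/A.
p = 3/28 = 0.107143.
d = −0.75 · ln(1 − (4/3)·0.107143) = −0.75 · ln(0.857143) = −0.75 · (-0.154151) = 0.1156.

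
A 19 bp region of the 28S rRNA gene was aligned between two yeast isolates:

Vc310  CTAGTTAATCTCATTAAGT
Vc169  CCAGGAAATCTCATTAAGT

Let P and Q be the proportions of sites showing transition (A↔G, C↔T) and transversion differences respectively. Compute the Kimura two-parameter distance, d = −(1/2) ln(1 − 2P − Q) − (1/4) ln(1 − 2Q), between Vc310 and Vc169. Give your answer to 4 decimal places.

0.1773

The sequences differ at positions 2 (T/C, transition), 5 (T/G, transversion), 6 (T/A, transversion).
Of the 3 differences, 1 transition and 2 transversions over 19 sites: P = 1/19 = 0.052632, Q = 2/19 = 0.105263.
d = −0.5·ln(0.789473) − 0.25·ln(0.789474) = −0.5·(-0.236390) − 0.25·(-0.236388) = 0.1773.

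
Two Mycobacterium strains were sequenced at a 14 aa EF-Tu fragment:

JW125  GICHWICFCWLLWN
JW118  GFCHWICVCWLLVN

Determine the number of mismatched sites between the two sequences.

Mismatches occur at site 2 (I↔F), site 8 (F↔V), site 13 (W↔V).
That gives 3 mismatches out of 14 aligned sites, so the Hamming distance is 3.

3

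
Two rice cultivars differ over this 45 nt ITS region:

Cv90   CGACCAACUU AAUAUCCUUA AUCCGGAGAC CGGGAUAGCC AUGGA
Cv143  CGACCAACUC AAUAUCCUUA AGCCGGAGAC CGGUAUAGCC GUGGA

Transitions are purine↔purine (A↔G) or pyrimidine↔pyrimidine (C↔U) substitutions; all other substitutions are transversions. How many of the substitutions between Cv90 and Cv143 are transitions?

Mismatches occur at site 10 (U→C, transition), site 22 (U→G, transversion), site 34 (G→U, transversion), site 41 (A→G, transition).
Of the 4 differences, 2 transitions and 2 transversions, so the answer is 2.

2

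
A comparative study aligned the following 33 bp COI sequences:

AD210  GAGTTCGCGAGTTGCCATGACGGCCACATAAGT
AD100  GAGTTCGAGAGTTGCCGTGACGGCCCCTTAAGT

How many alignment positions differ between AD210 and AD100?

4

Mismatches occur at site 8 (C↔A), site 17 (A↔G), site 26 (A↔C), site 28 (A↔T).
That gives 4 mismatches out of 33 aligned sites, so the Hamming distance is 4.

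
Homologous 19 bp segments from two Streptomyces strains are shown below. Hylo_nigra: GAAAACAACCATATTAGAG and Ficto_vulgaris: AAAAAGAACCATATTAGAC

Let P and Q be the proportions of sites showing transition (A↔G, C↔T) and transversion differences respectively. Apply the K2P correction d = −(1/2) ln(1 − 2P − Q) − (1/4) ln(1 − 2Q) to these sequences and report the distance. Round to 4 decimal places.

Differing sites — 1:G/A (Ti); 6:C/G (Tv); 19:G/C (Tv).
Of the 3 differences, 1 transition and 2 transversions over 19 sites: P = 1/19 = 0.052632, Q = 2/19 = 0.105263.
d = −0.5·ln(0.789473) − 0.25·ln(0.789474) = −0.5·(-0.236390) − 0.25·(-0.236388) = 0.1773.

0.1773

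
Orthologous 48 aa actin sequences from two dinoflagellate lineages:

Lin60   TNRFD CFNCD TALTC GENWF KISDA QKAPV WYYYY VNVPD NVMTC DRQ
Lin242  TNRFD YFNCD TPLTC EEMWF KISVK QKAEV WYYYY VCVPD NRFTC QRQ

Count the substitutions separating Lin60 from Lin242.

Differing sites — 6:C/Y; 12:A/P; 16:G/E; 18:N/M; 24:D/V; 25:A/K; 29:P/E; 37:N/C; 42:V/R; 43:M/F; 46:D/Q.
That gives 11 mismatches out of 48 aligned sites, so the Hamming distance is 11.

11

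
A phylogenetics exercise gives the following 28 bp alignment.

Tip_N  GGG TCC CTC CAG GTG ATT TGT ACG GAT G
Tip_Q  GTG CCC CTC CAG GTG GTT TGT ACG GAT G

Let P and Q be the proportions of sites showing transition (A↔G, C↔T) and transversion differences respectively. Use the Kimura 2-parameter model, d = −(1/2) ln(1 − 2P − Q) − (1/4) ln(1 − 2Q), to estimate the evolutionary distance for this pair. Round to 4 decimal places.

0.1169

The sequences differ at positions 2 (G/T, transversion), 4 (T/C, transition), 16 (A/G, transition).
Of the 3 differences, 2 transitions and 1 transversion over 28 sites: P = 2/28 = 0.071429, Q = 1/28 = 0.035714.
d = −0.5·ln(0.821428) − 0.25·ln(0.928572) = −0.5·(-0.196711) − 0.25·(-0.074107) = 0.1169.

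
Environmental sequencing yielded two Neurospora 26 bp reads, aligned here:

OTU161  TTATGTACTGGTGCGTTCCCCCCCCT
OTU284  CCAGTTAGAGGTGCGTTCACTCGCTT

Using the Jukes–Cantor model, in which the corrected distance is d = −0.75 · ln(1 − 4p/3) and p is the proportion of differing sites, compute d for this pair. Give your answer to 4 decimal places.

The sequences differ at positions 1 (T/C), 2 (T/C), 4 (T/G), 5 (G/T), 8 (C/G), 9 (T/A), 19 (C/A), 21 (C/T), 23 (C/G), 25 (C/T).
p = 10/26 = 0.384615.
d = −0.75 · ln(1 − (4/3)·0.384615) = −0.75 · ln(0.487180) = −0.75 · (-0.719122) = 0.5393.

0.5393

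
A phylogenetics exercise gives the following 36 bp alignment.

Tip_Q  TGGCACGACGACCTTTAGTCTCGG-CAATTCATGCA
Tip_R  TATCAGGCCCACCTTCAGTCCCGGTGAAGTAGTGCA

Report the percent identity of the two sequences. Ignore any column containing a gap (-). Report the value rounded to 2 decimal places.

68.57%

Excluding the 1 gap column leaves 35 comparable sites.
Mismatches occur at site 2 (G→A), site 3 (G→T), site 6 (C→G), site 8 (A→C), site 10 (G→C), site 16 (T→C), site 21 (T→C), site 26 (C→G), site 29 (T→G), site 31 (C→A), site 32 (A→G).
24 of the 35 comparable sites match, so the percent identity is 24/35 × 100 = 68.57%.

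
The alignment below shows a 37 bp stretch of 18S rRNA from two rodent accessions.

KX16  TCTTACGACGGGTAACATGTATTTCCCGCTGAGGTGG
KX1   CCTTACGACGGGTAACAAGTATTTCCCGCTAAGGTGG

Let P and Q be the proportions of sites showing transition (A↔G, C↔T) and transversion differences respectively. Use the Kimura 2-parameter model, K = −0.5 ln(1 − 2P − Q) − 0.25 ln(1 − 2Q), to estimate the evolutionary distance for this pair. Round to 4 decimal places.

Mismatches occur at site 1 (T→C, transition), site 18 (T→A, transversion), site 31 (G→A, transition).
Of the 3 differences, 2 transitions and 1 transversion over 37 sites: P = 2/37 = 0.054054, Q = 1/37 = 0.027027.
d = −0.5·ln(0.864865) − 0.25·ln(0.945946) = −0.5·(-0.145182) − 0.25·(-0.055570) = 0.0865.

0.0865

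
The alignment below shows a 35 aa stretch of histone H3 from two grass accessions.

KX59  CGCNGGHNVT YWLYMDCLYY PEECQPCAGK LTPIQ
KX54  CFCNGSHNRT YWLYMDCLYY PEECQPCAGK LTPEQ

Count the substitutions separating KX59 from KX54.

4

Mismatches occur at site 2 (G↔F), site 6 (G↔S), site 9 (V↔R), site 34 (I↔E).
That gives 4 mismatches out of 35 aligned sites, so the Hamming distance is 4.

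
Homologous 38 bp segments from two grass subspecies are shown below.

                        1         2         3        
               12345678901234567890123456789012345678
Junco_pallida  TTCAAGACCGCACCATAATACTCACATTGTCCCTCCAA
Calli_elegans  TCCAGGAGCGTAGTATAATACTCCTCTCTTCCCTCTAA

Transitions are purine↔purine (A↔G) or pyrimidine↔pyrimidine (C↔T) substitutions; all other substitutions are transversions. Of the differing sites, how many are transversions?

The sequences differ at positions 2 (T/C, transition), 5 (A/G, transition), 8 (C/G, transversion), 11 (C/T, transition), 13 (C/G, transversion), 14 (C/T, transition), 24 (A/C, transversion), 25 (C/T, transition), 26 (A/C, transversion), 28 (T/C, transition), 29 (G/T, transversion), 36 (C/T, transition).
Of the 12 differences, 7 transitions and 5 transversions, so the answer is 5.

5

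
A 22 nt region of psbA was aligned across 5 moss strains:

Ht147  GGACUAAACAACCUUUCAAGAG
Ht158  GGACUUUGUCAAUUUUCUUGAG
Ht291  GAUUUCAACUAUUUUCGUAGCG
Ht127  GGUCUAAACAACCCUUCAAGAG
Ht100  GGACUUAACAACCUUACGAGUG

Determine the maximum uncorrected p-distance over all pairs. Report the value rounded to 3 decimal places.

Pairwise Hamming distances:
  Ht147 vs Ht158: 9
  Ht147 vs Ht291: 11
  Ht147 vs Ht127: 2
  Ht147 vs Ht100: 4
  Ht158 vs Ht291: 13
  Ht158 vs Ht127: 11
  Ht158 vs Ht100: 10
  Ht291 vs Ht127: 11
  Ht291 vs Ht100: 11
  Ht127 vs Ht100: 6
The largest is 13 mismatches, between Ht158 and Ht291; p = 13/22 = 0.591.

0.591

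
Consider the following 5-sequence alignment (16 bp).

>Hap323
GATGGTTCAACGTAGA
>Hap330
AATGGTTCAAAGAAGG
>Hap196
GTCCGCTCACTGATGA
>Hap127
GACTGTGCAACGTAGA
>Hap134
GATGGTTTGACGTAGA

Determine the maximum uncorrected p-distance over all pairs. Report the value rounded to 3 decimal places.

0.625

Pairwise Hamming distances:
  Hap323 vs Hap330: 4
  Hap323 vs Hap196: 8
  Hap323 vs Hap127: 3
  Hap323 vs Hap134: 2
  Hap330 vs Hap196: 9
  Hap330 vs Hap127: 7
  Hap330 vs Hap134: 6
  Hap196 vs Hap127: 8
  Hap196 vs Hap134: 10
  Hap127 vs Hap134: 5
The largest is 10 mismatches, between Hap196 and Hap134; p = 10/16 = 0.625.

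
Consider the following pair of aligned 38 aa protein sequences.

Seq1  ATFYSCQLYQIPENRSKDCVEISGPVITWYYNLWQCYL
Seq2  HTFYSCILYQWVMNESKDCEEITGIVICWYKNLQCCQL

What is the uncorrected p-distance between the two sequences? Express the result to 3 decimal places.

The sequences differ at positions 1 (A/H), 7 (Q/I), 11 (I/W), 12 (P/V), 13 (E/M), 15 (R/E), 20 (V/E), 23 (S/T), 25 (P/I), 28 (T/C), 31 (Y/K), 34 (W/Q), 35 (Q/C), 37 (Y/Q).
There are 14 differences over 38 sites, so p = 14/38 = 0.368.

0.368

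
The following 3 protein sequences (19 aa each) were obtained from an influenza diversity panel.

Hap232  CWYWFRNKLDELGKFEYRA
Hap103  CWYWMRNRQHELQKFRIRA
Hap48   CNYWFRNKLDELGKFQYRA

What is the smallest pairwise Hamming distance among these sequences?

2

Pairwise Hamming distances:
  Hap232 vs Hap103: 7
  Hap232 vs Hap48: 2
  Hap103 vs Hap48: 8
The smallest is 2, between Hap232 and Hap48.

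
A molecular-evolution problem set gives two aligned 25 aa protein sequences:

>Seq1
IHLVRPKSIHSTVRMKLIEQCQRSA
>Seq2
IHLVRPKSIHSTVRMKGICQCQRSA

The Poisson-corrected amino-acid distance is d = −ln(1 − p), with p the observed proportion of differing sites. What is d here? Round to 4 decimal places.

0.0834

Mismatches occur at site 17 (L→G), site 19 (E→C).
p = 2/25 = 0.080000.
d = −ln(1 − 0.080000) = −ln(0.920000) = 0.0834.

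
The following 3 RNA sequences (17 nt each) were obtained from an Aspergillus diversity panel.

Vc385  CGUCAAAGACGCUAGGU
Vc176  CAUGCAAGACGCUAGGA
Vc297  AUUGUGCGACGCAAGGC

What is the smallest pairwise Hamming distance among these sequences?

Pairwise Hamming distances:
  Vc385 vs Vc176: 4
  Vc385 vs Vc297: 8
  Vc176 vs Vc297: 7
The smallest is 4, between Vc385 and Vc176.

4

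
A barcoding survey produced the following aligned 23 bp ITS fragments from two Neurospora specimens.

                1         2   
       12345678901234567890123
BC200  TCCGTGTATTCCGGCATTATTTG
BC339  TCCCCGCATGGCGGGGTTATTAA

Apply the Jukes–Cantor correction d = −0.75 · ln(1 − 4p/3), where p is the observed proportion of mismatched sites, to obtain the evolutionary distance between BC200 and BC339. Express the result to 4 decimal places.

Differing sites — 4:G/C; 5:T/C; 7:T/C; 10:T/G; 11:C/G; 15:C/G; 16:A/G; 22:T/A; 23:G/A.
p = 9/23 = 0.391304.
d = −0.75 · ln(1 − (4/3)·0.391304) = −0.75 · ln(0.478261) = −0.75 · (-0.737599) = 0.5532.

0.5532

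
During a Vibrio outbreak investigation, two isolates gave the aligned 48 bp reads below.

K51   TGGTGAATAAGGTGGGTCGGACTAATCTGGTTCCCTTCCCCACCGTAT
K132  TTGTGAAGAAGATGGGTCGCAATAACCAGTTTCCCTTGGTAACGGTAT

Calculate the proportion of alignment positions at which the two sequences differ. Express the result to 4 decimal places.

Mismatches occur at site 2 (G→T), site 8 (T→G), site 12 (G→A), site 20 (G→C), site 22 (C→A), site 26 (T→C), site 28 (T→A), site 30 (G→T), site 38 (C→G), site 39 (C→G), site 40 (C→T), site 41 (C→A), site 44 (C→G).
There are 13 differences over 48 sites, so p = 13/48 = 0.2708.

0.2708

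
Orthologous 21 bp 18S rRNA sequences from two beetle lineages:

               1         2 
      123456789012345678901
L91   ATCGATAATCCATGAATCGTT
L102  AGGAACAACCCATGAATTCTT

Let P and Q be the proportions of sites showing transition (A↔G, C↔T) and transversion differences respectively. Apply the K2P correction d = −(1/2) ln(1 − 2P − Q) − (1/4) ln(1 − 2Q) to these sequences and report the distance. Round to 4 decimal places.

0.4551

Differing sites — 2:T/G (Tv); 3:C/G (Tv); 4:G/A (Ti); 6:T/C (Ti); 9:T/C (Ti); 18:C/T (Ti); 19:G/C (Tv).
Of the 7 differences, 4 transitions and 3 transversions over 21 sites: P = 4/21 = 0.190476, Q = 3/21 = 0.142857.
d = −0.5·ln(0.476191) − 0.25·ln(0.714286) = −0.5·(-0.741936) − 0.25·(-0.336472) = 0.4551.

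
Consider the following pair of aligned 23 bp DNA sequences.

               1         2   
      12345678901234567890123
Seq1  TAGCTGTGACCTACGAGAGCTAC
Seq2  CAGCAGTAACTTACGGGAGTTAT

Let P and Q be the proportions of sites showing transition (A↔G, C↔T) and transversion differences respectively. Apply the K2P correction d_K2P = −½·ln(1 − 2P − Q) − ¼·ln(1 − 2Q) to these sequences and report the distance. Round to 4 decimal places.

0.4392

Differing sites — 1:T/C (Ti); 5:T/A (Tv); 8:G/A (Ti); 11:C/T (Ti); 16:A/G (Ti); 20:C/T (Ti); 23:C/T (Ti).
Of the 7 differences, 6 transitions and 1 transversion over 23 sites: P = 6/23 = 0.260870, Q = 1/23 = 0.043478.
d = −0.5·ln(0.434782) − 0.25·ln(0.913044) = −0.5·(-0.832911) − 0.25·(-0.090971) = 0.4392.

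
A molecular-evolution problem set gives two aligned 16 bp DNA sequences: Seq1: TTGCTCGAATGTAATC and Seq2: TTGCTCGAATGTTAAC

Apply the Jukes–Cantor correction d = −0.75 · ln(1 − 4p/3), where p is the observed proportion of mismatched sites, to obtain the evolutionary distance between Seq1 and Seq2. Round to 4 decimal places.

0.1367

Differing sites — 13:A/T; 15:T/A.
p = 2/16 = 0.125000.
d = −0.75 · ln(1 − (4/3)·0.125000) = −0.75 · ln(0.833333) = −0.75 · (-0.182322) = 0.1367.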